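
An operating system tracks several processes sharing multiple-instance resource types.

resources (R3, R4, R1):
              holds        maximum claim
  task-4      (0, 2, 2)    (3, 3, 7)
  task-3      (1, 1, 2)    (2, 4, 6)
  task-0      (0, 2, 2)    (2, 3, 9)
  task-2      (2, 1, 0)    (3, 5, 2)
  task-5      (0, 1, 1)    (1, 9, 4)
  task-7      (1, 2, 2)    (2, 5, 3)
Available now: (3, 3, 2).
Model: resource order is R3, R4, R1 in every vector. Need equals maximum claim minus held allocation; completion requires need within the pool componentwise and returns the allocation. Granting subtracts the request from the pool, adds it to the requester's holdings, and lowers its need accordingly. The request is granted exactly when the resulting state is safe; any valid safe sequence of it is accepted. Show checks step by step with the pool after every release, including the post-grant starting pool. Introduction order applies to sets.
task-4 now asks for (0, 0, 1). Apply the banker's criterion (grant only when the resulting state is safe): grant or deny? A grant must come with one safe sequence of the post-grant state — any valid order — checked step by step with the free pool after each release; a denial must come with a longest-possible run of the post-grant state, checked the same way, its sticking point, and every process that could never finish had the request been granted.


DENY — the pretend-granted state is unsafe.
Key observation: after task-7, task-2 the pool peaks at (6, 6, 3), and each blocked process is short somewhere: task-4 on R1; task-3 on R1; task-0 on R1; task-5 on R4.
After a pretend grant, a maximal execution: task-7, task-2 — then nothing else fits. Step-by-step check:
  pool = (3, 3, 1)
  run task-7 (needs (1, 3, 1), free (3, 3, 1)); after release of (1, 2, 2) the pool is (4, 5, 3)
  run task-2 (needs (1, 4, 2), free (4, 5, 3)); after release of (2, 1, 0) the pool is (6, 6, 3)
  blocked: task-4 wants (3, 1, 4), pool (6, 6, 3) — not enough R1
  blocked: task-3 wants (1, 3, 4), pool (6, 6, 3) — not enough R1
  blocked: task-0 wants (2, 1, 7), pool (6, 6, 3) — not enough R1
  blocked: task-5 wants (1, 8, 3), pool (6, 6, 3) — not enough R4
Had the request been granted, task-4, task-3, task-0 and task-5 could never finish.


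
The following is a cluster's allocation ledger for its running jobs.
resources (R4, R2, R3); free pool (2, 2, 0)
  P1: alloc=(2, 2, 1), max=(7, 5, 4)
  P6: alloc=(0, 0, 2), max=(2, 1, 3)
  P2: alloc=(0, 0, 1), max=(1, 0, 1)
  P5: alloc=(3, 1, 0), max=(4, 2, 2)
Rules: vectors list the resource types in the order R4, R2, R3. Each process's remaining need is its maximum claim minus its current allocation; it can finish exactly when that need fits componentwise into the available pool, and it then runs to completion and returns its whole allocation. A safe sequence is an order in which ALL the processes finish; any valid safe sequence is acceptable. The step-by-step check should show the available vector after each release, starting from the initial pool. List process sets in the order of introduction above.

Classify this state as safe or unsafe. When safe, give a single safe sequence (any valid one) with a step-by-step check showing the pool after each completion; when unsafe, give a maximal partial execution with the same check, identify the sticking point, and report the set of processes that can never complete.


SAFE — a valid safe sequence is P2, P6, P5, P1.
Key observation: the first exact fit in this order is P6 — it needs (2, 1, 1) with (2, 2, 1) free, meeting a requested resource to the last unit.
Verifying each step:
  pool = (2, 2, 0)
  P2: need (1, 0, 0) fits (2, 2, 0); releases (0, 0, 1), pool now (2, 2, 1)
  P6: need (2, 1, 1) fits (2, 2, 1); releases (0, 0, 2), pool now (2, 2, 3)
  P5: need (1, 1, 2) fits (2, 2, 3); releases (3, 1, 0), pool now (5, 3, 3)
  P1: need (5, 3, 3) fits (5, 3, 3); releases (2, 2, 1), pool now (7, 5, 4)


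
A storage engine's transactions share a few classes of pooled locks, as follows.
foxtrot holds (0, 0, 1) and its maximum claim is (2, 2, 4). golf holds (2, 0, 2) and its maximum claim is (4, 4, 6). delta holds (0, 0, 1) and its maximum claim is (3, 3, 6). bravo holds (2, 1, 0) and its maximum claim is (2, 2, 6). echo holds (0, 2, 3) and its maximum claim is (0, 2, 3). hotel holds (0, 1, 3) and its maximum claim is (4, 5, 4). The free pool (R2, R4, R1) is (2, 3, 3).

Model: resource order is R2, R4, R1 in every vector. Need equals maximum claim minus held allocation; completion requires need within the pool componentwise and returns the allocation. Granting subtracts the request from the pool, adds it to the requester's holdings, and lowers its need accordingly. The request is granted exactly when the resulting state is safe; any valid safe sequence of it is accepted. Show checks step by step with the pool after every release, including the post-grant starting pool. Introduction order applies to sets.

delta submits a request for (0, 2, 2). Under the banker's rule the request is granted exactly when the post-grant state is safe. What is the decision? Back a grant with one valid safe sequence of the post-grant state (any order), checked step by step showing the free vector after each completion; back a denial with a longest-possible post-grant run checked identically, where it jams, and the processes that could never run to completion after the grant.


DENY — the pretend-granted state is unsafe.
Key observation: after echo, foxtrot the pool peaks at (2, 3, 5), and each blocked process is short somewhere: golf on R4; delta on R2; bravo on R1; hotel on R2, R4.
On the post-grant state, echo, foxtrot is a maximal run — nothing extends it. Step-by-step check:
  pool = (2, 1, 1)
  run echo (needs (0, 0, 0), free (2, 1, 1)); after release of (0, 2, 3) the pool is (2, 3, 4)
  run foxtrot (needs (2, 2, 3), free (2, 3, 4)); after release of (0, 0, 1) the pool is (2, 3, 5)
  golf still needs (2, 4, 4) but only (2, 3, 5) is free — short on R4
  delta still needs (3, 1, 3) but only (2, 3, 5) is free — short on R2
  bravo still needs (0, 1, 6) but only (2, 3, 5) is free — short on R1
  hotel still needs (4, 4, 1) but only (2, 3, 5) is free — short on R2 and R4
Post-grant, the permanently blocked set is golf, delta, bravo and hotel.


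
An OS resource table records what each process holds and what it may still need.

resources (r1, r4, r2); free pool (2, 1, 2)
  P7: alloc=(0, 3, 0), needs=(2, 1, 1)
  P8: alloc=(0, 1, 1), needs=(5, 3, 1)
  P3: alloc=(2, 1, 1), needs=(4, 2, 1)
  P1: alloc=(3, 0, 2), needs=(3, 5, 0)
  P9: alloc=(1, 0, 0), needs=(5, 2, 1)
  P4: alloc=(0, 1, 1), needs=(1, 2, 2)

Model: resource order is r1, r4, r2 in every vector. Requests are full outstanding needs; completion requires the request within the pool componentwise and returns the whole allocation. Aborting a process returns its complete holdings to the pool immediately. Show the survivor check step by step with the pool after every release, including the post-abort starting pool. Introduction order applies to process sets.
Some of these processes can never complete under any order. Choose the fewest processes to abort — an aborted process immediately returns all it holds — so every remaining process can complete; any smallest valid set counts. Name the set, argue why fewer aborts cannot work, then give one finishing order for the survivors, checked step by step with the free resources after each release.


Abort P3.
Key observation: P1 was stuck for good until P3 gave back (2, 1, 1); in the order shown it finishes at step 3.
No smaller set exists: with zero aborts the deadlock remains.
One survivor order: P4, P7, P1, P8, P9. Walking it through (post-abort pool first):
  pool = (4, 2, 3)
  P4 needs (1, 2, 2) <= (4, 2, 3) -> finishes; pool += (0, 1, 1) = (4, 3, 4)
  P7 needs (2, 1, 1) <= (4, 3, 4) -> finishes; pool += (0, 3, 0) = (4, 6, 4)
  P1 needs (3, 5, 0) <= (4, 6, 4) -> finishes; pool += (3, 0, 2) = (7, 6, 6)
  P8 needs (5, 3, 1) <= (7, 6, 6) -> finishes; pool += (0, 1, 1) = (7, 7, 7)
  P9 needs (5, 2, 1) <= (7, 7, 7) -> finishes; pool += (1, 0, 0) = (8, 7, 7)


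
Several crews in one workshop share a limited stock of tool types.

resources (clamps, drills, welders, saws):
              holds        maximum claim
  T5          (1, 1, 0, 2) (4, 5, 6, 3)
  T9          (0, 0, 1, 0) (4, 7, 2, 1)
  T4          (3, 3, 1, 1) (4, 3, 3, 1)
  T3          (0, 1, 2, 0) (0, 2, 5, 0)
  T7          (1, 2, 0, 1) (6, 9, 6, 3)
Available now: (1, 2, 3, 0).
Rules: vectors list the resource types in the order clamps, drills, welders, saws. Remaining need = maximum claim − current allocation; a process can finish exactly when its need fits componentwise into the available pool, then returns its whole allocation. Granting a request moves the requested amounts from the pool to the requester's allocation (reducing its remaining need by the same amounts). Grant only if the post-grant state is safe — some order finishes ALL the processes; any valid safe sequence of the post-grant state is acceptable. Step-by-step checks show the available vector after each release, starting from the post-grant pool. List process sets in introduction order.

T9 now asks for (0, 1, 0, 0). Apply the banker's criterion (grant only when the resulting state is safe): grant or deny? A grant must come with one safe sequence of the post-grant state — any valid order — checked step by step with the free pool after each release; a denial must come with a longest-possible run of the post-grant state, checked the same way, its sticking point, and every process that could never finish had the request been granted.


GRANT: granting preserves safety; a valid post-grant sequence is T3, T4, T5, T9, T7.
Key observation: with (1, 1, 3, 0) left after the transfer, T3 can run at once — the state stays safe.
Check on the post-grant state, step by step:
  pool = (1, 1, 3, 0)
  T3 needs (0, 1, 3, 0) <= (1, 1, 3, 0) -> finishes; pool += (0, 1, 2, 0) = (1, 2, 5, 0)
  T4 needs (1, 0, 2, 0) <= (1, 2, 5, 0) -> finishes; pool += (3, 3, 1, 1) = (4, 5, 6, 1)
  T5 needs (3, 4, 6, 1) <= (4, 5, 6, 1) -> finishes; pool += (1, 1, 0, 2) = (5, 6, 6, 3)
  T9 needs (4, 6, 1, 1) <= (5, 6, 6, 3) -> finishes; pool += (0, 1, 1, 0) = (5, 7, 7, 3)
  T7 needs (5, 7, 6, 2) <= (5, 7, 7, 3) -> finishes; pool += (1, 2, 0, 1) = (6, 9, 7, 4)


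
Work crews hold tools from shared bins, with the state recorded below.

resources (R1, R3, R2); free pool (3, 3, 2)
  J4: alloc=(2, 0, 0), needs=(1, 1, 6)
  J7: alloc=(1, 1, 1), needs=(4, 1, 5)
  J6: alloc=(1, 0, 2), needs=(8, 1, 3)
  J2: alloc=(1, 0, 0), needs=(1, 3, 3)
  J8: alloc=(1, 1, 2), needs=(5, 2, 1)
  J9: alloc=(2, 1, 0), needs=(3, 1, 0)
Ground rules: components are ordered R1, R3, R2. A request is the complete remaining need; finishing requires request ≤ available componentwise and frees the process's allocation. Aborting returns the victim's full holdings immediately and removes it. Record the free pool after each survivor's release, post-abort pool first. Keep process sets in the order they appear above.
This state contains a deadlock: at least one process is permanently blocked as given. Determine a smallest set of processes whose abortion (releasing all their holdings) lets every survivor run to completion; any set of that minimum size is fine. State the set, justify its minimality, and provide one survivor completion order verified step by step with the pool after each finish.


Minimum abort set: J7.
Key observation: J6 could never have finished before the abort; with (1, 1, 1) returned by J7, it fits at step 4.
Why nothing smaller works: aborting no one leaves the state deadlocked as given.
The survivors complete as J9, J8, J2, J6, J4. Walking it through (starting from the post-abort pool):
  pool = (4, 4, 3)
  J9 needs (3, 1, 0) <= (4, 4, 3) -> finishes; pool += (2, 1, 0) = (6, 5, 3)
  J8 needs (5, 2, 1) <= (6, 5, 3) -> finishes; pool += (1, 1, 2) = (7, 6, 5)
  J2 needs (1, 3, 3) <= (7, 6, 5) -> finishes; pool += (1, 0, 0) = (8, 6, 5)
  J6 needs (8, 1, 3) <= (8, 6, 5) -> finishes; pool += (1, 0, 2) = (9, 6, 7)
  J4 needs (1, 1, 6) <= (9, 6, 7) -> finishes; pool += (2, 0, 0) = (11, 6, 7)


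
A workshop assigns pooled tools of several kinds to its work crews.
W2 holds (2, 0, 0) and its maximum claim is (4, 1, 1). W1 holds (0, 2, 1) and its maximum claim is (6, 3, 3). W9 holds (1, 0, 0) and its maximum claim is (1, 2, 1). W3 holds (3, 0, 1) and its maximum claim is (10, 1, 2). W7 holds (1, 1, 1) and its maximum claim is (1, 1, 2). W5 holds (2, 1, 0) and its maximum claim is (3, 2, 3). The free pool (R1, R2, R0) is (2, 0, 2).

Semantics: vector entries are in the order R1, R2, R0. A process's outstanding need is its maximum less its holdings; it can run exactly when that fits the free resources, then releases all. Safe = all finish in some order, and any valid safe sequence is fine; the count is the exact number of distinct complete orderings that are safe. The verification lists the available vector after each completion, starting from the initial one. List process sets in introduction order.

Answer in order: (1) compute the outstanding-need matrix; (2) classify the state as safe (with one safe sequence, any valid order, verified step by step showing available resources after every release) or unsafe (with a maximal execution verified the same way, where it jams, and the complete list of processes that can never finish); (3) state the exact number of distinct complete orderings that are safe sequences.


(1) Remaining need (order R1, R2, R0):
  W2: (2, 1, 1)
  W1: (6, 1, 2)
  W9: (0, 2, 1)
  W3: (7, 1, 1)
  W7: (0, 0, 1)
  W5: (1, 1, 3)
(2) SAFE. One safe sequence: W7, W5, W9, W1, W2, W3.
Key observation: reading the order forward, W5 is the first process whose need (1, 1, 3) meets the free pool (3, 1, 3) exactly on a resource it requests.
Step-by-step check:
  pool = (2, 0, 2)
  W7 needs (0, 0, 1) <= (2, 0, 2) -> finishes; pool += (1, 1, 1) = (3, 1, 3)
  W5 needs (1, 1, 3) <= (3, 1, 3) -> finishes; pool += (2, 1, 0) = (5, 2, 3)
  W9 needs (0, 2, 1) <= (5, 2, 3) -> finishes; pool += (1, 0, 0) = (6, 2, 3)
  W1 needs (6, 1, 2) <= (6, 2, 3) -> finishes; pool += (0, 2, 1) = (6, 4, 4)
  W2 needs (2, 1, 1) <= (6, 4, 4) -> finishes; pool += (2, 0, 0) = (8, 4, 4)
  W3 needs (7, 1, 1) <= (8, 4, 4) -> finishes; pool += (3, 0, 1) = (11, 4, 5)
(3) Exactly 15 of the possible complete orderings are safe sequences.


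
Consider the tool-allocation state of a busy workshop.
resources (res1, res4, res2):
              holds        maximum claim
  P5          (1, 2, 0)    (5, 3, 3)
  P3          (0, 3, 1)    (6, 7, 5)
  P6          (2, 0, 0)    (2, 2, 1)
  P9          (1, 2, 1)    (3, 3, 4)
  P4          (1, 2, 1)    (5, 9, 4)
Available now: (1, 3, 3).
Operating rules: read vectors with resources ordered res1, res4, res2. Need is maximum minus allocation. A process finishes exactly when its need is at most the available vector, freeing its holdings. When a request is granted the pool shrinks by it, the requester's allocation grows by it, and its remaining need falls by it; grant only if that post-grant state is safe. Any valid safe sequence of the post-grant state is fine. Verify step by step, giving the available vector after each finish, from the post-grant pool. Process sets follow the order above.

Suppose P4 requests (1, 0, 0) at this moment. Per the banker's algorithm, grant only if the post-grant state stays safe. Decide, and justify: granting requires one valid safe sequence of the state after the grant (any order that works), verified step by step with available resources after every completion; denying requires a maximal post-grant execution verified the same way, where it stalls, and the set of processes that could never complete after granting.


DENY: after the grant no complete ordering would exist.
Key observation: after P6, P9 the pool peaks at (3, 5, 4), and each blocked process is short somewhere: P5 on res1; P3 on res1; P4 on res4.
After a pretend grant, a maximal execution: P6, P9 — then nothing else fits. Step-by-step check:
  pool = (0, 3, 3)
  P6: need (0, 2, 1) fits (0, 3, 3); releases (2, 0, 0), pool now (2, 3, 3)
  P9: need (2, 1, 3) fits (2, 3, 3); releases (1, 2, 1), pool now (3, 5, 4)
  blocked: P5 wants (4, 1, 3), pool (3, 5, 4) — not enough res1
  blocked: P3 wants (6, 4, 4), pool (3, 5, 4) — not enough res1
  blocked: P4 wants (3, 7, 3), pool (3, 5, 4) — not enough res4
Had the request been granted, P5, P3 and P4 could never finish.


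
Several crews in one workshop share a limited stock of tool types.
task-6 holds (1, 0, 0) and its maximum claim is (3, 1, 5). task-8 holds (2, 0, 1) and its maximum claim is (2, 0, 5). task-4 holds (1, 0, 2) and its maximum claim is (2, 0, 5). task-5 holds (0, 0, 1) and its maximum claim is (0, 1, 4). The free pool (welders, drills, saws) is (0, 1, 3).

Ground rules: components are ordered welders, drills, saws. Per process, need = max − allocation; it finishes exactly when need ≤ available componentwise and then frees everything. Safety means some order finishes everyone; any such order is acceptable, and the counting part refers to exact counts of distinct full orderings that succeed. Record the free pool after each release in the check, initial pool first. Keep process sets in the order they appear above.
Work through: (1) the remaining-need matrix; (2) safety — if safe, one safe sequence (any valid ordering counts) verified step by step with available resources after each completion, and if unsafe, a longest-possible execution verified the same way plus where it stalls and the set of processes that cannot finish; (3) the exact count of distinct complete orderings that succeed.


(1) Need matrix, components ordered welders, drills, saws:
  task-6: (2, 1, 5)
  task-8: (0, 0, 4)
  task-4: (1, 0, 3)
  task-5: (0, 1, 3)
(2) SAFE — a valid safe sequence is task-5, task-8, task-4, task-6.
Key observation: the order's first zero-slack moment is task-5 ((0, 1, 3) needed, (0, 1, 3) free — a requested resource with nothing to spare).
Verifying each step:
  pool = (0, 1, 3)
  task-5 needs (0, 1, 3) <= (0, 1, 3) -> finishes; pool += (0, 0, 1) = (0, 1, 4)
  task-8 needs (0, 0, 4) <= (0, 1, 4) -> finishes; pool += (2, 0, 1) = (2, 1, 5)
  task-4 needs (1, 0, 3) <= (2, 1, 5) -> finishes; pool += (1, 0, 2) = (3, 1, 7)
  task-6 needs (2, 1, 5) <= (3, 1, 7) -> finishes; pool += (1, 0, 0) = (4, 1, 7)
(3) The exact count: 2 of the possible complete orderings are safe sequences.


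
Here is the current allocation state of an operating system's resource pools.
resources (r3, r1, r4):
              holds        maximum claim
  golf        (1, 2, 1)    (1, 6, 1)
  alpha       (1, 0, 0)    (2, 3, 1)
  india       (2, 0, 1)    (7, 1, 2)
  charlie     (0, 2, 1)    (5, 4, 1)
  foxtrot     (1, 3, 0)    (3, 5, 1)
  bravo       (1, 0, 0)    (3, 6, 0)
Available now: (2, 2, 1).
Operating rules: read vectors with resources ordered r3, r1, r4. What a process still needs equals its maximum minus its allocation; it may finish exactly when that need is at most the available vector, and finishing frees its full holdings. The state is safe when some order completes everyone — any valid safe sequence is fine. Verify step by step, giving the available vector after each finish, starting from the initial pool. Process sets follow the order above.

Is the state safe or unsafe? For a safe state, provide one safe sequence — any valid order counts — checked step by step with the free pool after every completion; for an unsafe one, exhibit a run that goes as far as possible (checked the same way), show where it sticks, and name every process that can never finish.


SAFE. One safe sequence: foxtrot, golf, bravo, india, charlie, alpha.
Key observation: foxtrot is the earliest step where a requested resource binds exactly: need (2, 2, 1), pool (2, 2, 1) at its turn.
Step-by-step check:
  pool = (2, 2, 1)
  foxtrot: need (2, 2, 1) fits (2, 2, 1); releases (1, 3, 0), pool now (3, 5, 1)
  golf: need (0, 4, 0) fits (3, 5, 1); releases (1, 2, 1), pool now (4, 7, 2)
  bravo: need (2, 6, 0) fits (4, 7, 2); releases (1, 0, 0), pool now (5, 7, 2)
  india: need (5, 1, 1) fits (5, 7, 2); releases (2, 0, 1), pool now (7, 7, 3)
  charlie: need (5, 2, 0) fits (7, 7, 3); releases (0, 2, 1), pool now (7, 9, 4)
  alpha: need (1, 3, 1) fits (7, 9, 4); releases (1, 0, 0), pool now (8, 9, 4)


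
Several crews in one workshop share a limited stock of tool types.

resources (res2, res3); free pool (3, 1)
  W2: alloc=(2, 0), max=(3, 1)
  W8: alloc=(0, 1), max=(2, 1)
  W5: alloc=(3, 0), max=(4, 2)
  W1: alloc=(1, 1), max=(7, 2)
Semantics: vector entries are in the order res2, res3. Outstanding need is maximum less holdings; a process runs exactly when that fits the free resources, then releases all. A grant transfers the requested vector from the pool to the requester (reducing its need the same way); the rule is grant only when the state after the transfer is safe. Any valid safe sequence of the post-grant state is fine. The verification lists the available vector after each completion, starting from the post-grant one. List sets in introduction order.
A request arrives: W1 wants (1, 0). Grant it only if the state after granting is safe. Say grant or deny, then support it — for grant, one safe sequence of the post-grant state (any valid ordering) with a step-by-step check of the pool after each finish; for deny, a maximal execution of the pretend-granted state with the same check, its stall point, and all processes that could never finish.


GRANT. The post-grant state is safe; one safe sequence: W8, W2, W5, W1.
Key observation: (2, 1) free after granting still covers W8 first, and each release covers the next.
Check on the post-grant state, step by step:
  pool = (2, 1)
  W8: need (2, 0) fits (2, 1); releases (0, 1), pool now (2, 2)
  W2: need (1, 1) fits (2, 2); releases (2, 0), pool now (4, 2)
  W5: need (1, 2) fits (4, 2); releases (3, 0), pool now (7, 2)
  W1: need (5, 1) fits (7, 2); releases (2, 1), pool now (9, 3)


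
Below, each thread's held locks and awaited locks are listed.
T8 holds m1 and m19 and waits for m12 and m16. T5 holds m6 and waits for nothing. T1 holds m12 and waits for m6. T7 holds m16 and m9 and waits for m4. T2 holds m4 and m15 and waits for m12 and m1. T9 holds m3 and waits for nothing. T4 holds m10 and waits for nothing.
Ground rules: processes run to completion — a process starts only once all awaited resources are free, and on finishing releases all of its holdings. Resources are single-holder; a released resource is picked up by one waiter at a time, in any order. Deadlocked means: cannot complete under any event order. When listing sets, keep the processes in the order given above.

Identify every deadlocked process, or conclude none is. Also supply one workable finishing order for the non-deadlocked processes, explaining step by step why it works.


The deadlocked set is T8, T7 and T2.
Key observation: along T8 -> T7 -> T2 -> T8, each member waits on what the next one holds — a deadlock; no other process is dragged down with it.
A valid finishing order for the others: T9, T5, T4, T1.
Verifying each step:
  T9 waits on nothing -> runs at once and releases m3
  T5 waits on nothing -> runs at once and releases m6
  T4 waits on nothing -> runs at once and releases m10
  T1: everything it awaited (m6) is free; runs, freeing m12


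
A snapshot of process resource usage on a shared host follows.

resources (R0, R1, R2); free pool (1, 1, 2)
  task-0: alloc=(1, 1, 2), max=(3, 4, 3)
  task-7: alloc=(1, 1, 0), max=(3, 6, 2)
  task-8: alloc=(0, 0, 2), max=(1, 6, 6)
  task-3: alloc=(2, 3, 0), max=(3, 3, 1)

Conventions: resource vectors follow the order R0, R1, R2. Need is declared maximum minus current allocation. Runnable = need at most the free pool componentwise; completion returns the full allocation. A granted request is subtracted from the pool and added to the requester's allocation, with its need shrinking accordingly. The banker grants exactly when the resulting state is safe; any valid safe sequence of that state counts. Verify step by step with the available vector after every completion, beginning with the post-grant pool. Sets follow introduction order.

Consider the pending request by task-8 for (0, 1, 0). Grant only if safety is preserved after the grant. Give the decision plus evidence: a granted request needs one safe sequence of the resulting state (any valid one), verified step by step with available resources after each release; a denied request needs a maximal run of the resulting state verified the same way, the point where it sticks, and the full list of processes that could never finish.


DENY. Granting would leave the state unsafe.
Key observation: R1 is the bottleneck — with task-3, task-0 done the pool holds (4, 4, 4), short of every remaining need.
On the post-grant state, task-3, task-0 is a maximal run — nothing extends it. Walking it through:
  pool = (1, 0, 2)
  task-3 needs (1, 0, 1) <= (1, 0, 2) -> finishes; pool += (2, 3, 0) = (3, 3, 2)
  task-0 needs (2, 3, 1) <= (3, 3, 2) -> finishes; pool += (1, 1, 2) = (4, 4, 4)
  blocked: task-7 wants (2, 5, 2), pool (4, 4, 4) — not enough R1
  blocked: task-8 wants (1, 5, 4), pool (4, 4, 4) — not enough R1
Had the request been granted, task-7 and task-8 could never finish.


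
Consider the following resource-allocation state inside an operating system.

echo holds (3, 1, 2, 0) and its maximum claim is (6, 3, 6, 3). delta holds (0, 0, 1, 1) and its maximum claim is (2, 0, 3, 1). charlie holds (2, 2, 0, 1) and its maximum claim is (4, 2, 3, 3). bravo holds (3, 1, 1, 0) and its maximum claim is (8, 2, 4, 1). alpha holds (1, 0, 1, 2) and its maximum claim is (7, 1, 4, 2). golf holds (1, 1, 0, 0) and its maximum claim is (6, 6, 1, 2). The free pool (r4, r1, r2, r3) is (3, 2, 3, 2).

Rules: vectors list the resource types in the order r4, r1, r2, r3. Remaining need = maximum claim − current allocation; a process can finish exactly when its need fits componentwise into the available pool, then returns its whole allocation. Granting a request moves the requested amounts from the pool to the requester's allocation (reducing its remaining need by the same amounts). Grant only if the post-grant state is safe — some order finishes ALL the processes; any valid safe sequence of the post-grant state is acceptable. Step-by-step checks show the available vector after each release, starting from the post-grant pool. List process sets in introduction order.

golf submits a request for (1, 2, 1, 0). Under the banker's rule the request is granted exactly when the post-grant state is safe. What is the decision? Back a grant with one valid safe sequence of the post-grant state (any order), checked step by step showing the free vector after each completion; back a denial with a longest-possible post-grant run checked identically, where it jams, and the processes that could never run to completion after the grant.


DENY. Granting would leave the state unsafe.
Key observation: after delta, charlie the pool peaks at (4, 2, 3, 4), and each blocked process is short somewhere: echo on r2; bravo on r4; alpha on r4; golf on r1.
On the post-grant state, delta, charlie is a maximal run — nothing extends it. Verifying each step:
  pool = (2, 0, 2, 2)
  run delta (needs (2, 0, 2, 0), free (2, 0, 2, 2)); after release of (0, 0, 1, 1) the pool is (2, 0, 3, 3)
  run charlie (needs (2, 0, 3, 2), free (2, 0, 3, 3)); after release of (2, 2, 0, 1) the pool is (4, 2, 3, 4)
  echo cannot run: need (3, 2, 4, 3) vs free (4, 2, 3, 4) (insufficient r2)
  bravo cannot run: need (5, 1, 3, 1) vs free (4, 2, 3, 4) (insufficient r4)
  alpha cannot run: need (6, 1, 3, 0) vs free (4, 2, 3, 4) (insufficient r4)
  golf cannot run: need (4, 3, 0, 2) vs free (4, 2, 3, 4) (insufficient r1)
Post-grant, the permanently blocked set is echo, bravo, alpha and golf.


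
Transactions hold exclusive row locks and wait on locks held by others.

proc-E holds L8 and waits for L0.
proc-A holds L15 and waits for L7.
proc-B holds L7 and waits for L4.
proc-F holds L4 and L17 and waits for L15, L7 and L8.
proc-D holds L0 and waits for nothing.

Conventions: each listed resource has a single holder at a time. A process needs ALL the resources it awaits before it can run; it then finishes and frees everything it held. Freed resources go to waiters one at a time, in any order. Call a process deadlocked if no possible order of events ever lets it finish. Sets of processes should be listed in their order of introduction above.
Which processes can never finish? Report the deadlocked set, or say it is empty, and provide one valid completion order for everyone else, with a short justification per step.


The deadlocked set is proc-A, proc-B and proc-F.
Key observation: the waits loop around proc-A -> proc-B -> proc-F -> proc-A with no way out; no other process is dragged down with it.
A valid finishing order for the others: proc-D, proc-E.
Walking it through:
  run proc-D (it waits on nothing); releases L0
  proc-E waits on L0 — all released -> runs and releases L8


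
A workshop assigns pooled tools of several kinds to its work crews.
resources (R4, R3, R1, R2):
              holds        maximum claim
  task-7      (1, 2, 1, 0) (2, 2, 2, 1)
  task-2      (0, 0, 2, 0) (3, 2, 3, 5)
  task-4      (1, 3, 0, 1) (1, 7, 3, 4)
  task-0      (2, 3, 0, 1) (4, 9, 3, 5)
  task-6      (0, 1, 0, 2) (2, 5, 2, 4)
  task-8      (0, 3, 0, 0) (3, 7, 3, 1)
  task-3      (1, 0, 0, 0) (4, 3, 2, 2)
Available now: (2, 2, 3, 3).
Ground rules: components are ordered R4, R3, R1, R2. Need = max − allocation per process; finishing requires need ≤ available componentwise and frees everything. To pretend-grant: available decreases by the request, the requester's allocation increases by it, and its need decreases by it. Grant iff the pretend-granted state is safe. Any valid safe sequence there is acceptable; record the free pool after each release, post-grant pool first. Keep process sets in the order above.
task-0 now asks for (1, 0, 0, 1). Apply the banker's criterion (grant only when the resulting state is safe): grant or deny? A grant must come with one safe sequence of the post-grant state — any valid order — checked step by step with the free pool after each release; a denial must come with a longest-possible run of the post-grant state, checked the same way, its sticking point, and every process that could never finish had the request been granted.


GRANT. The post-grant state is safe; one safe sequence: task-7, task-6, task-4, task-2, task-3, task-8, task-0.
Key observation: (1, 2, 3, 2) free after granting still covers task-7 first, and each release covers the next.
Check on the post-grant state, step by step:
  pool = (1, 2, 3, 2)
  task-7 needs (1, 0, 1, 1) <= (1, 2, 3, 2) -> finishes; pool += (1, 2, 1, 0) = (2, 4, 4, 2)
  task-6 needs (2, 4, 2, 2) <= (2, 4, 4, 2) -> finishes; pool += (0, 1, 0, 2) = (2, 5, 4, 4)
  task-4 needs (0, 4, 3, 3) <= (2, 5, 4, 4) -> finishes; pool += (1, 3, 0, 1) = (3, 8, 4, 5)
  task-2 needs (3, 2, 1, 5) <= (3, 8, 4, 5) -> finishes; pool += (0, 0, 2, 0) = (3, 8, 6, 5)
  task-3 needs (3, 3, 2, 2) <= (3, 8, 6, 5) -> finishes; pool += (1, 0, 0, 0) = (4, 8, 6, 5)
  task-8 needs (3, 4, 3, 1) <= (4, 8, 6, 5) -> finishes; pool += (0, 3, 0, 0) = (4, 11, 6, 5)
  task-0 needs (1, 6, 3, 3) <= (4, 11, 6, 5) -> finishes; pool += (3, 3, 0, 2) = (7, 14, 6, 7)


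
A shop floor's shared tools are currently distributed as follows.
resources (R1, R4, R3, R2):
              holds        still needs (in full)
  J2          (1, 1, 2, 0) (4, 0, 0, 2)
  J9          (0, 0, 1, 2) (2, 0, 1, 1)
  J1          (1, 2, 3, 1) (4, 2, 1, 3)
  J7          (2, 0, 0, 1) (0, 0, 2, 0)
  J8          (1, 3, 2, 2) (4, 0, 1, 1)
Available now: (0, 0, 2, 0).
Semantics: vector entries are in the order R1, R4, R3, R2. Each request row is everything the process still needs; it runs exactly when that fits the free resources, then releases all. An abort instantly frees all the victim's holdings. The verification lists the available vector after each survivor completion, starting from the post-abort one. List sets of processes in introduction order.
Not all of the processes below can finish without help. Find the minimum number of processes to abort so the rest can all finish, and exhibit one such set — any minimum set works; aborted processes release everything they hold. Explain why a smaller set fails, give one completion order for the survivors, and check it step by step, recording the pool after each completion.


The answer: abort J1 and J8.
Key observation: J2 could never have finished before the abort; with (2, 5, 5, 3) returned by J1 and J8, it fits at step 3.
Minimality, checking each single-abort alternative: J2 alone leaves J1 blocked (short on R1 and R4); J9 alone leaves J2 blocked (short on R1); J1 alone leaves J2 blocked (short on R1); J7 alone leaves J2 blocked (short on R1); J8 alone leaves J2 blocked (short on R1).
Survivors finish in the order: J7, J9, J2. Check, step by step (pool after the aborts first):
  pool = (2, 5, 7, 3)
  J7: need (0, 0, 2, 0) fits (2, 5, 7, 3); releases (2, 0, 0, 1), pool now (4, 5, 7, 4)
  J9: need (2, 0, 1, 1) fits (4, 5, 7, 4); releases (0, 0, 1, 2), pool now (4, 5, 8, 6)
  J2: need (4, 0, 0, 2) fits (4, 5, 8, 6); releases (1, 1, 2, 0), pool now (5, 6, 10, 6)


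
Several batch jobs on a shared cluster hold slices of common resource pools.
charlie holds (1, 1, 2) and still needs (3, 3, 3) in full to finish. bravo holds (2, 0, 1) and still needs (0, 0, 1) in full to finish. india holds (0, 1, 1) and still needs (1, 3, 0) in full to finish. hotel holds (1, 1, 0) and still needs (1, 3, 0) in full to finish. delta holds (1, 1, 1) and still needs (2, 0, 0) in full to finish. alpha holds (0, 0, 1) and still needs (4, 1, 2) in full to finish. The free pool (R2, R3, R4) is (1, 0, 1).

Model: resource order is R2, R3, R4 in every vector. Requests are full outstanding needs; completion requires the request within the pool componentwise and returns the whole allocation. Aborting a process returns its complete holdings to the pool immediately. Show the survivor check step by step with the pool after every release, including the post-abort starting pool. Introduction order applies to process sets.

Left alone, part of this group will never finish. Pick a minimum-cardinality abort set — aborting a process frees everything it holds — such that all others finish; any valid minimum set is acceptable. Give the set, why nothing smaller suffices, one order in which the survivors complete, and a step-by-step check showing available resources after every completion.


Abort india and hotel.
Key observation: charlie was stuck for good until india and hotel gave back (1, 2, 1); in the order shown it finishes at step 4.
Why nothing smaller works — every single abort fails: charlie alone leaves india blocked (short on R3); bravo alone leaves charlie blocked (short on R3); india alone leaves charlie blocked (short on R3); hotel alone leaves charlie blocked (short on R3); delta alone leaves charlie blocked (short on R3); alpha alone leaves charlie blocked (short on R3).
The survivors complete as bravo, delta, alpha, charlie. Step-by-step check (starting from the post-abort pool):
  pool = (2, 2, 2)
  bravo: need (0, 0, 1) fits (2, 2, 2); releases (2, 0, 1), pool now (4, 2, 3)
  delta: need (2, 0, 0) fits (4, 2, 3); releases (1, 1, 1), pool now (5, 3, 4)
  alpha: need (4, 1, 2) fits (5, 3, 4); releases (0, 0, 1), pool now (5, 3, 5)
  charlie: need (3, 3, 3) fits (5, 3, 5); releases (1, 1, 2), pool now (6, 4, 7)


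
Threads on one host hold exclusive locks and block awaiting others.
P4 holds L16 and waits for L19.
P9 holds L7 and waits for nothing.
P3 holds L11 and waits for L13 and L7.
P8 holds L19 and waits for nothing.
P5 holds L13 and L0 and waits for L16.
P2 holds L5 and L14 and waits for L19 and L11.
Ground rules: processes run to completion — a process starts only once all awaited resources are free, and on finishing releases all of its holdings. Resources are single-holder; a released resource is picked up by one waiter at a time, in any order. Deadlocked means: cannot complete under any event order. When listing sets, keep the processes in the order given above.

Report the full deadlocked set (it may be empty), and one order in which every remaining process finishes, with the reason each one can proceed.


The deadlocked set is empty.
Key observation: there is no circular wait here — follow any chain and it reaches a process that is free to run now.
A valid finishing order for the others: P8, P4, P5, P9, P3, P2.
Walking it through:
  P8: no waits; runs immediately, freeing L19
  run P4 (all its waits — L19 — are resolved); releases L16
  run P5 (all its waits — L16 — are resolved); releases L13 and L0
  P9: no waits; runs immediately, freeing L7
  run P3 (all its waits — L13 and L7 — are resolved); releases L11
  run P2 (all its waits — L19 and L11 — are resolved); releases L5 and L14


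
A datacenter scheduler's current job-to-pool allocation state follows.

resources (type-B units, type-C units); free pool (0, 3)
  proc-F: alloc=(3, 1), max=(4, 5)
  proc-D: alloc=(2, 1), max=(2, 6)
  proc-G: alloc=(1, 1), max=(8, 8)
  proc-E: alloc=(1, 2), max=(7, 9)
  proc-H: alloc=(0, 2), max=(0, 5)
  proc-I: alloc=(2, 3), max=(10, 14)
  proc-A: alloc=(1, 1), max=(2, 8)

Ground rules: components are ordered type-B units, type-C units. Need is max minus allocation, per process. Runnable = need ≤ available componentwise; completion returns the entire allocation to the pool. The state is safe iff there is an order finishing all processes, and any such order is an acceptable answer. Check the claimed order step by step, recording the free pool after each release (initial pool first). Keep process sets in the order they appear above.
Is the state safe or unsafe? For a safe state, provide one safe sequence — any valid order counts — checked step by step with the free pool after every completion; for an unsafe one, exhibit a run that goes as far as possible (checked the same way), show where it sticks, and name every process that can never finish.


SAFE — a valid safe sequence is proc-H, proc-D, proc-F, proc-A, proc-E, proc-G, proc-I.
Key observation: proc-H marks the first exact bind of the order: its need (0, 3) fits the free (0, 3) with zero slack on a requested resource.
Walking it through:
  pool = (0, 3)
  proc-H needs (0, 3) <= (0, 3) -> finishes; pool += (0, 2) = (0, 5)
  proc-D needs (0, 5) <= (0, 5) -> finishes; pool += (2, 1) = (2, 6)
  proc-F needs (1, 4) <= (2, 6) -> finishes; pool += (3, 1) = (5, 7)
  proc-A needs (1, 7) <= (5, 7) -> finishes; pool += (1, 1) = (6, 8)
  proc-E needs (6, 7) <= (6, 8) -> finishes; pool += (1, 2) = (7, 10)
  proc-G needs (7, 7) <= (7, 10) -> finishes; pool += (1, 1) = (8, 11)
  proc-I needs (8, 11) <= (8, 11) -> finishes; pool += (2, 3) = (10, 14)


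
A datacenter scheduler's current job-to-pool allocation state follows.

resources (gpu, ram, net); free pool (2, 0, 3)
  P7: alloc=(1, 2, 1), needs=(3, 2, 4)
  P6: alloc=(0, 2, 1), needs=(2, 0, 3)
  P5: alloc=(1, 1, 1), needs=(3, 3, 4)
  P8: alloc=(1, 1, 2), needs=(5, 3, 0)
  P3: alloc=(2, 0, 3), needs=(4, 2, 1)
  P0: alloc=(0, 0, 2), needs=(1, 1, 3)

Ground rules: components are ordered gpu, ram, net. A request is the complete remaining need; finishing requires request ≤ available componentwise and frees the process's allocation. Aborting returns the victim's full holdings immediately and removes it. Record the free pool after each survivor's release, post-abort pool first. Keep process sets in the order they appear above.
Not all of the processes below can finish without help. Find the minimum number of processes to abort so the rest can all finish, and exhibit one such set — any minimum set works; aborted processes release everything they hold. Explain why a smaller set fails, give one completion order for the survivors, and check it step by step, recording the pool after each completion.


The answer: abort P5.
Key observation: aborting P5 returns (1, 1, 1), and P7 — hopeless before — runs at step 3 with the returned capacity in the pool.
No smaller set exists: with zero aborts the deadlock remains.
Survivors finish in the order: P0, P6, P7, P3, P8. Check, step by step (pool after the aborts first):
  pool = (3, 1, 4)
  run P0 (needs (1, 1, 3), free (3, 1, 4)); after release of (0, 0, 2) the pool is (3, 1, 6)
  run P6 (needs (2, 0, 3), free (3, 1, 6)); after release of (0, 2, 1) the pool is (3, 3, 7)
  run P7 (needs (3, 2, 4), free (3, 3, 7)); after release of (1, 2, 1) the pool is (4, 5, 8)
  run P3 (needs (4, 2, 1), free (4, 5, 8)); after release of (2, 0, 3) the pool is (6, 5, 11)
  run P8 (needs (5, 3, 0), free (6, 5, 11)); after release of (1, 1, 2) the pool is (7, 6, 13)
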